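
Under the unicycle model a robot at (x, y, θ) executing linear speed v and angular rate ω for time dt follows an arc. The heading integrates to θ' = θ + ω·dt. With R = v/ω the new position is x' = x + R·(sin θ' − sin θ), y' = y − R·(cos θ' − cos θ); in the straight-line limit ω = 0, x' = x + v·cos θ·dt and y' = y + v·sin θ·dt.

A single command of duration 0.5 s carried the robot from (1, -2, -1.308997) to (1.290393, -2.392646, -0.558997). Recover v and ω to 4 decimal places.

Δθ = -0.558997 − -1.308997 = 0.750000
ω = Δθ/dt = 0.750000/0.5 = 1.5000
R = −Δy/(cos θ' − cos θ) = 0.6667
v = R·ω = 0.6667·1.5000 = 1.0000

v = 1.0000, ω = 1.5000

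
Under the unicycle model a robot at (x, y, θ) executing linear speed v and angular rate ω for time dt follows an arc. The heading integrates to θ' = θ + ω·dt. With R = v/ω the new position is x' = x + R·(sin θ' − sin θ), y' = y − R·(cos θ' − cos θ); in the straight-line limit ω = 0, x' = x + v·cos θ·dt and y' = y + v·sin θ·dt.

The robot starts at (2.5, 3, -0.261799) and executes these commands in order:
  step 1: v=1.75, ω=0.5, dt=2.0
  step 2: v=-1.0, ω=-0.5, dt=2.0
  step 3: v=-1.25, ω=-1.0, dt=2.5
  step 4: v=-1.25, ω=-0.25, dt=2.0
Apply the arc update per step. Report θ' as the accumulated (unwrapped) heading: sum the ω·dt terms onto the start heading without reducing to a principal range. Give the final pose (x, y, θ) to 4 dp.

step 1: θ'=0.7382 (R=3.5000) → pose (5.7612, 3.7919, 0.7382)
step 2: θ'=-0.2618 (R=2.0000) → pose (3.8977, 3.3394, -0.2618)
step 3: θ'=-2.7618 (R=1.2500) → pose (3.7578, 5.7077, -2.7618)
step 4: θ'=-3.2618 (R=5.0000) → pose (6.2110, 6.0279, -3.2618)

(6.2110, 6.0279, -3.2618)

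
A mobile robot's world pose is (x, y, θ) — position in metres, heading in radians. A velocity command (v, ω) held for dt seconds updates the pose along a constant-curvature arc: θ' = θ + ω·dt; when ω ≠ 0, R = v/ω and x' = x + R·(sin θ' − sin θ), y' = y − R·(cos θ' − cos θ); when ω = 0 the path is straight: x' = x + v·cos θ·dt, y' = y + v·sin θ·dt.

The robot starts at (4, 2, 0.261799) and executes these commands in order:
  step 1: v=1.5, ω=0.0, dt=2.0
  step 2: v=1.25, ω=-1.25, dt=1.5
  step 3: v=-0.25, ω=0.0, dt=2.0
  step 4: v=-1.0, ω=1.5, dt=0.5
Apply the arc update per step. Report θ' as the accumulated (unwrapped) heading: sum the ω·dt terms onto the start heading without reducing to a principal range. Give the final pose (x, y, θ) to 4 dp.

step 1: θ'=0.2618 (straight) → pose (6.8978, 2.7765, 0.2618)
step 2: θ'=-1.6132 (R=-1.0000) → pose (8.1557, 1.7681, -1.6132)
step 3: θ'=-1.6132 (straight) → pose (8.1769, 2.2677, -1.6132)
step 4: θ'=-0.8632 (R=-0.6667) → pose (8.0174, 2.7293, -0.8632)

(8.0174, 2.7293, -0.8632)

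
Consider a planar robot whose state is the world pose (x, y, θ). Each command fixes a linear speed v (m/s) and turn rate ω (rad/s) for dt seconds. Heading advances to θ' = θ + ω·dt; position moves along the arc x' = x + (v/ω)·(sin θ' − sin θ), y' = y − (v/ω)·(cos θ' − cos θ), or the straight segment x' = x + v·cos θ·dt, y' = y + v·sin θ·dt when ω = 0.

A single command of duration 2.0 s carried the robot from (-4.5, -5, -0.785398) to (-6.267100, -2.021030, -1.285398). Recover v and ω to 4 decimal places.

v = -1.7500, ω = -0.2500

Δθ = -1.285398 − -0.785398 = -0.500000
ω = Δθ/dt = -0.500000/2.0 = -0.2500
R = −Δy/(cos θ' − cos θ) = 7.0000
v = R·ω = 7.0000·-0.2500 = -1.7500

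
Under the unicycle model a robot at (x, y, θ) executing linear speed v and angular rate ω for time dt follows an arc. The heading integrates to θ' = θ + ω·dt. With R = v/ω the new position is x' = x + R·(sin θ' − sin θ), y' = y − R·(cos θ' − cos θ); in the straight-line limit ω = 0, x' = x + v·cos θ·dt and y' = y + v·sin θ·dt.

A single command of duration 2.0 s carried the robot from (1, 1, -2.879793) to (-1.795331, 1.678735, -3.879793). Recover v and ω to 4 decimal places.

Δθ = -3.879793 − -2.879793 = -1.000000
ω = Δθ/dt = -1.000000/2.0 = -0.5000
R = Δx/(sin θ' − sin θ) = -3.0000
v = R·ω = -3.0000·-0.5000 = 1.5000

v = 1.5000, ω = -0.5000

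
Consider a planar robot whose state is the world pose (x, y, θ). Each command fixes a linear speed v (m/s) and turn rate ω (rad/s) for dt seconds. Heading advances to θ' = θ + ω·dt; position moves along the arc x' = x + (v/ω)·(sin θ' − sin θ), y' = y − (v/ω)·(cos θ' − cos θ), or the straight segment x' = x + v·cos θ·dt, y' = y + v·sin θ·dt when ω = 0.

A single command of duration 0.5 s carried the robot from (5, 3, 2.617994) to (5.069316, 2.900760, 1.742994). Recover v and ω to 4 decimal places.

v = -0.2500, ω = -1.7500

Δθ = 1.742994 − 2.617994 = -0.875000
ω = Δθ/dt = -0.875000/0.5 = -1.7500
R = −Δy/(cos θ' − cos θ) = 0.1429
v = R·ω = 0.1429·-1.7500 = -0.2500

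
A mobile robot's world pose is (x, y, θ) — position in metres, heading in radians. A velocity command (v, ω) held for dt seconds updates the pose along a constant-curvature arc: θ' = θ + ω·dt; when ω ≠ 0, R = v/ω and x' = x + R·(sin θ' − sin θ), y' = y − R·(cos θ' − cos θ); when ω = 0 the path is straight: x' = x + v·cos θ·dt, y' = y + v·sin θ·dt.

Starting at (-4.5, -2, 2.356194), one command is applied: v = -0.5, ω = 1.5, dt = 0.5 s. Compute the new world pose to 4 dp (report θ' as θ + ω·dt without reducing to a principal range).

(-4.2761, -2.0974, 3.1062)

θ' = 2.3562 + 1.5·0.5 = 3.1062
R = v/ω = -0.5/1.5 = -0.3333
x' = -4.5 + -0.3333·(sin 3.1062 − sin 2.3562) = -4.2761
y' = -2 − -0.3333·(cos 3.1062 − cos 2.3562) = -2.0974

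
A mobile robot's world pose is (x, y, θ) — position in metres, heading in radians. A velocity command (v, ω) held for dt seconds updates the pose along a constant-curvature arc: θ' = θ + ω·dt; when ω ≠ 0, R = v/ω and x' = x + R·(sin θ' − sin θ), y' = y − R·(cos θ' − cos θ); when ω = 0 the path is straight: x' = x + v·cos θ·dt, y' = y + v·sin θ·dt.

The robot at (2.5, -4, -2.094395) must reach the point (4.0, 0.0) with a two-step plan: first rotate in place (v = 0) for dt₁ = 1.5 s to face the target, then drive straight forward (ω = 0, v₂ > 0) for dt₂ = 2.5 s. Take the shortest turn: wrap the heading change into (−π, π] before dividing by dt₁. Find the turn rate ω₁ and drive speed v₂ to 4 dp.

ω₁ = -1.9845, v₂ = 1.7088

heading to target = atan2(0−-4, 4−2.5) = 1.2120
Δθ = wrap(1.2120 − -2.0944) = -2.9768; ω₁ = Δθ/dt₁ = -1.9845
distance = √((4−2.5)² + (0−-4)²) = 4.2720; v₂ = distance/dt₂ = 1.7088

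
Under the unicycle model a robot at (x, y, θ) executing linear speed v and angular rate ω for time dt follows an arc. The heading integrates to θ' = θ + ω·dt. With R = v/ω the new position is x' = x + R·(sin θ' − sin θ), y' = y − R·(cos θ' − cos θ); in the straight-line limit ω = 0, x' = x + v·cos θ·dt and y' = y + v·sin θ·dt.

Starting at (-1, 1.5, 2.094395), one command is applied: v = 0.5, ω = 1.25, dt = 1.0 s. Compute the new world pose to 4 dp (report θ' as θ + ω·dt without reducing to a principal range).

(-1.4270, 1.6918, 3.3444)

θ' = 2.0944 + 1.25·1.0 = 3.3444
R = v/ω = 0.5/1.25 = 0.4000
x' = -1 + 0.4000·(sin 3.3444 − sin 2.0944) = -1.4270
y' = 1.5 − 0.4000·(cos 3.3444 − cos 2.0944) = 1.6918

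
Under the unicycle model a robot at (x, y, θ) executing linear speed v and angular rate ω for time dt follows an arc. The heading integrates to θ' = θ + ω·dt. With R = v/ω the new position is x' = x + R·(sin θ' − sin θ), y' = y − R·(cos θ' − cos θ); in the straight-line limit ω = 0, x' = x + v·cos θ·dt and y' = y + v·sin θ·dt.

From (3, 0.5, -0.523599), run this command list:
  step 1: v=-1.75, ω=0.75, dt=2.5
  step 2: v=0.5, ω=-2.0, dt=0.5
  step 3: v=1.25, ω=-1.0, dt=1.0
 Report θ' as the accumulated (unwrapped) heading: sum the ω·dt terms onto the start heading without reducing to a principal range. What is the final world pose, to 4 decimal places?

step 1: θ'=1.3514 (R=-2.3333) → pose (-0.4441, -1.0129, 1.3514)
step 2: θ'=0.3514 (R=-0.2500) → pose (-0.2861, -0.8326, 0.3514)
step 3: θ'=-0.6486 (R=-1.2500) → pose (0.8992, -1.0100, -0.6486)

(0.8992, -1.0100, -0.6486)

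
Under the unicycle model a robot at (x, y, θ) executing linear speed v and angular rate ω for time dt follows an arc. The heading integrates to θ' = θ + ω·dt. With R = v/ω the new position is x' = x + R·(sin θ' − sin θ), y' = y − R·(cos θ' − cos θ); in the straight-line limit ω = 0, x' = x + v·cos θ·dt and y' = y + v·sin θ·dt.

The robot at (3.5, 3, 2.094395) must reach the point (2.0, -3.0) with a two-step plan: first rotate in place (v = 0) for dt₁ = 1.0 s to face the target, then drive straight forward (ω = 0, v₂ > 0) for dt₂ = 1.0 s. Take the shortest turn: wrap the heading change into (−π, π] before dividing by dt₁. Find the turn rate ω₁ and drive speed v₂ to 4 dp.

heading to target = atan2(-3−3, 2−3.5) = -1.8158
Δθ = wrap(-1.8158 − 2.0944) = 2.3730; ω₁ = Δθ/dt₁ = 2.3730
distance = √((2−3.5)² + (-3−3)²) = 6.1847; v₂ = distance/dt₂ = 6.1847

ω₁ = 2.3730, v₂ = 6.1847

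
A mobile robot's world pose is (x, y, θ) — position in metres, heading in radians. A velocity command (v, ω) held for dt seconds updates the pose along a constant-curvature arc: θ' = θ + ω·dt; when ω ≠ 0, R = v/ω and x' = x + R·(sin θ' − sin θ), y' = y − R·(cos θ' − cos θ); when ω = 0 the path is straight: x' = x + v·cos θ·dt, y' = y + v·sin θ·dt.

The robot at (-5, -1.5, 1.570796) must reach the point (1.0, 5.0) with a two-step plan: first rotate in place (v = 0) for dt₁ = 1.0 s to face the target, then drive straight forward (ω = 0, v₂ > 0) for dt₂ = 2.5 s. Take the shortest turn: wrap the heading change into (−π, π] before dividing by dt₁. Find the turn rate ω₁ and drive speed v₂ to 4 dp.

heading to target = atan2(5−-1.5, 1−-5) = 0.8254
Δθ = wrap(0.8254 − 1.5708) = -0.7454; ω₁ = Δθ/dt₁ = -0.7454
distance = √((1−-5)² + (5−-1.5)²) = 8.8459; v₂ = distance/dt₂ = 3.5384

ω₁ = -0.7454, v₂ = 3.5384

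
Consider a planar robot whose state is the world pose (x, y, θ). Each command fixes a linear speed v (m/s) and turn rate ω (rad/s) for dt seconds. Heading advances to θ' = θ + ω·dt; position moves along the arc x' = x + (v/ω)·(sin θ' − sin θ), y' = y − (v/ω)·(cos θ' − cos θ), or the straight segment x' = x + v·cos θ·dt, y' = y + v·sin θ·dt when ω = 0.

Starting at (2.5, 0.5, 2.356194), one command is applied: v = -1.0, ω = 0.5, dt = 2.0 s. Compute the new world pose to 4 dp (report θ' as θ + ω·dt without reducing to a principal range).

(4.3401, -0.0399, 3.3562)

θ' = 2.3562 + 0.5·2.0 = 3.3562
R = v/ω = -1.0/0.5 = -2.0000
x' = 2.5 + -2.0000·(sin 3.3562 − sin 2.3562) = 4.3401
y' = 0.5 − -2.0000·(cos 3.3562 − cos 2.3562) = -0.0399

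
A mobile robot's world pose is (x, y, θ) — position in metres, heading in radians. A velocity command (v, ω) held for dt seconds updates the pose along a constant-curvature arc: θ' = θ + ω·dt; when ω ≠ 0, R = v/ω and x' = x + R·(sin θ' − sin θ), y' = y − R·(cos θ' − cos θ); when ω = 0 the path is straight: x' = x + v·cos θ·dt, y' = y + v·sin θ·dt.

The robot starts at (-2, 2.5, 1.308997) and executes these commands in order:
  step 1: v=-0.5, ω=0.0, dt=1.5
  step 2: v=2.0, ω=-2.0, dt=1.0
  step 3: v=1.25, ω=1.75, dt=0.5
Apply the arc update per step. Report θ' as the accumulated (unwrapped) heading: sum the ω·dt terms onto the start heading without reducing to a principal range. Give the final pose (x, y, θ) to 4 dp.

(-0.0050, 2.1355, 0.1840)

step 1: θ'=1.3090 (straight) → pose (-2.1941, 1.7756, 1.3090)
step 2: θ'=-0.6910 (R=-1.0000) → pose (-0.5909, 2.2873, -0.6910)
step 3: θ'=0.1840 (R=0.7143) → pose (-0.0050, 2.1355, 0.1840)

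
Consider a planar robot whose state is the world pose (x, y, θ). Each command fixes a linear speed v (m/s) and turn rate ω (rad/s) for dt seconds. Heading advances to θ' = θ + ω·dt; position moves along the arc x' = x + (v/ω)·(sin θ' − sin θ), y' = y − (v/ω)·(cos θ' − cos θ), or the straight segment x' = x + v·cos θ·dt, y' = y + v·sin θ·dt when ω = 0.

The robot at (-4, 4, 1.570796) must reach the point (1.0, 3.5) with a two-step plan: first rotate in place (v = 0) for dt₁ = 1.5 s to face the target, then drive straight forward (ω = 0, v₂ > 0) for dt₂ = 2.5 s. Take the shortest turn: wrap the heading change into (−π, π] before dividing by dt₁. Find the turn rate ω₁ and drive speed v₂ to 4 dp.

ω₁ = -1.1136, v₂ = 2.0100

heading to target = atan2(3.5−4, 1−-4) = -0.0997
Δθ = wrap(-0.0997 − 1.5708) = -1.6705; ω₁ = Δθ/dt₁ = -1.1136
distance = √((1−-4)² + (3.5−4)²) = 5.0249; v₂ = distance/dt₂ = 2.0100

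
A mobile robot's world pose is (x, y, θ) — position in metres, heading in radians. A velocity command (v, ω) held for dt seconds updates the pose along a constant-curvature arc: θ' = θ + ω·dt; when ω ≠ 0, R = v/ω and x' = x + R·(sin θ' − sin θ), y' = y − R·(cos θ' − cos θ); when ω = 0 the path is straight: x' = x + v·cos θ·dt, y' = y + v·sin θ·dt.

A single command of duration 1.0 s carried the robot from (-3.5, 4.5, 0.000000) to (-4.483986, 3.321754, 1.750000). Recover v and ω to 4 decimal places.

v = -1.7500, ω = 1.7500

Δθ = 1.750000 − 0.000000 = 1.750000
ω = Δθ/dt = 1.750000/1.0 = 1.7500
R = −Δy/(cos θ' − cos θ) = -1.0000
v = R·ω = -1.0000·1.7500 = -1.7500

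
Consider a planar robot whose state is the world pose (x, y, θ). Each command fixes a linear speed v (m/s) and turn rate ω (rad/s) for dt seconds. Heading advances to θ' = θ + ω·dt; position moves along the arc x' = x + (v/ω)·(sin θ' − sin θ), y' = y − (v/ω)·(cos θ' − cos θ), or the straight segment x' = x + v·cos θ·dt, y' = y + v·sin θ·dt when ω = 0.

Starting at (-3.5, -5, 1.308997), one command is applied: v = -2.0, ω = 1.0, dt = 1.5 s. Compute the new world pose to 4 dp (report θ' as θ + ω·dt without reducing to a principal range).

(-2.2211, -7.4080, 2.8090)

θ' = 1.3090 + 1.0·1.5 = 2.8090
R = v/ω = -2.0/1.0 = -2.0000
x' = -3.5 + -2.0000·(sin 2.8090 − sin 1.3090) = -2.2211
y' = -5 − -2.0000·(cos 2.8090 − cos 1.3090) = -7.4080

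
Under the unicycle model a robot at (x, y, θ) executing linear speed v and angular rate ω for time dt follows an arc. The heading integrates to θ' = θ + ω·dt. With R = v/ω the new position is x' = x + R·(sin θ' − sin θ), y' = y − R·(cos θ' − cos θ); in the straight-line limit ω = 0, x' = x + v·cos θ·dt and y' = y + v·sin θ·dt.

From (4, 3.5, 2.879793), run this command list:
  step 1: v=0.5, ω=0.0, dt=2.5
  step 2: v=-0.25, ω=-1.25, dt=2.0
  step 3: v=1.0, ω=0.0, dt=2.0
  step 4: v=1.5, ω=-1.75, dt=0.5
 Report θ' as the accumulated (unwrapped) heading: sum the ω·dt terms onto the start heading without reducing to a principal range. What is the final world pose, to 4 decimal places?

(5.3976, 4.1442, -0.4952)

step 1: θ'=2.8798 (straight) → pose (2.7926, 3.8235, 2.8798)
step 2: θ'=0.3798 (R=0.2000) → pose (2.8150, 3.4446, 0.3798)
step 3: θ'=0.3798 (straight) → pose (4.6725, 4.1860, 0.3798)
step 4: θ'=-0.4952 (R=-0.8571) → pose (5.3976, 4.1442, -0.4952)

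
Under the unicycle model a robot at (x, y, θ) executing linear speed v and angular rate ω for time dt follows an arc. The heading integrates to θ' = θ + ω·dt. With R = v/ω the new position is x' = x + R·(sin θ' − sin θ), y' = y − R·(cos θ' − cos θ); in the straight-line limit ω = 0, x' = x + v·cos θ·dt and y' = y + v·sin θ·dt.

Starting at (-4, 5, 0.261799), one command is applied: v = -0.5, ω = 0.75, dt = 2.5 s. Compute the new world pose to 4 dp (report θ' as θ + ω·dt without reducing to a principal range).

θ' = 0.2618 + 0.75·2.5 = 2.1368
R = v/ω = -0.5/0.75 = -0.6667
x' = -4 + -0.6667·(sin 2.1368 − sin 0.2618) = -4.3902
y' = 5 − -0.6667·(cos 2.1368 − cos 0.2618) = 3.9985

(-4.3902, 3.9985, 2.1368)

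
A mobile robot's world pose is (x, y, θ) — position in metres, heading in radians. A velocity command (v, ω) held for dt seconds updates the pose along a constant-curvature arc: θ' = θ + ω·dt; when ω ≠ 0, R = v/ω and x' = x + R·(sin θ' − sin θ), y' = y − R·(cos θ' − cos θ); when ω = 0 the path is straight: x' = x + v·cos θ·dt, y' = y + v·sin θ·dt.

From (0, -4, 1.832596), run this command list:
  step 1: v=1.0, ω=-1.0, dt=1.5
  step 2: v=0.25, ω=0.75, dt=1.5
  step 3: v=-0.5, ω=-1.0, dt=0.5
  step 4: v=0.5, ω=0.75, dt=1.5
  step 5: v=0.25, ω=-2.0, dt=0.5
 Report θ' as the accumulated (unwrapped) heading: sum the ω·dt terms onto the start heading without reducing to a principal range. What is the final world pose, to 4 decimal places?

(0.8085, -1.9198, 1.0826)

step 1: θ'=0.3326 (R=-1.0000) → pose (0.6394, -2.7960, 0.3326)
step 2: θ'=1.4576 (R=0.3333) → pose (0.8618, -2.5186, 1.4576)
step 3: θ'=0.9576 (R=0.5000) → pose (0.7739, -2.7498, 0.9576)
step 4: θ'=2.0826 (R=0.6667) → pose (0.8099, -2.0397, 2.0826)
step 5: θ'=1.0826 (R=-0.1250) → pose (0.8085, -1.9198, 1.0826)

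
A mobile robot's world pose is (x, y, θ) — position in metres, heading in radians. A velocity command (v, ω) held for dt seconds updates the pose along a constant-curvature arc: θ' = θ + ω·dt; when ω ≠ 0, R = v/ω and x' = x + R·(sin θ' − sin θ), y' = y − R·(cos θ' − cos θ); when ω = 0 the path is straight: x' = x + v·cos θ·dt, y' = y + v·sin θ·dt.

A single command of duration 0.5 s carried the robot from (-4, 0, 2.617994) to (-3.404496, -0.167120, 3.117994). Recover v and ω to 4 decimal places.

v = -1.2500, ω = 1.0000

Δθ = 3.117994 − 2.617994 = 0.500000
ω = Δθ/dt = 0.500000/0.5 = 1.0000
R = Δx/(sin θ' − sin θ) = -1.2500
v = R·ω = -1.2500·1.0000 = -1.2500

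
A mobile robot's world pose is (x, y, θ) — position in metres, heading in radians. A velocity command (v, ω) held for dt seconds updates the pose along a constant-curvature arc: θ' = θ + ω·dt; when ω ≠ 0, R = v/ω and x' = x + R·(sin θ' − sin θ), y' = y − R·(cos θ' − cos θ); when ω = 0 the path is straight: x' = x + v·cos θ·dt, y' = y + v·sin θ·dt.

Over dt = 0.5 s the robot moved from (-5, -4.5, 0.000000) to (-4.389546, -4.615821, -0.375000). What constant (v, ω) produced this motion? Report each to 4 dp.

Δθ = -0.375000 − 0.000000 = -0.375000
ω = Δθ/dt = -0.375000/0.5 = -0.7500
R = Δx/(sin θ' − sin θ) = -1.6667
v = R·ω = -1.6667·-0.7500 = 1.2500

v = 1.2500, ω = -0.7500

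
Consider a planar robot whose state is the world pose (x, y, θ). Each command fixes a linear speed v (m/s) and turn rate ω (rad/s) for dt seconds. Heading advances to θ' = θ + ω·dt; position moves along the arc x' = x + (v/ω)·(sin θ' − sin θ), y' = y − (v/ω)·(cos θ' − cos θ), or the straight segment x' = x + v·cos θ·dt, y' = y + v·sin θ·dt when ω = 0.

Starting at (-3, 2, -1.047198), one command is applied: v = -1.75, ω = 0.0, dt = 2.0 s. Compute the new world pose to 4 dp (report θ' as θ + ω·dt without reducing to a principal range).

θ' = -1.0472 + 0.0·2.0 = -1.0472
ω = 0 → straight: x' = -3 + -1.75·cos(-1.0472)·2.0 = -4.7500
y' = 2 + -1.75·sin(-1.0472)·2.0 = 5.0311

(-4.7500, 5.0311, -1.0472)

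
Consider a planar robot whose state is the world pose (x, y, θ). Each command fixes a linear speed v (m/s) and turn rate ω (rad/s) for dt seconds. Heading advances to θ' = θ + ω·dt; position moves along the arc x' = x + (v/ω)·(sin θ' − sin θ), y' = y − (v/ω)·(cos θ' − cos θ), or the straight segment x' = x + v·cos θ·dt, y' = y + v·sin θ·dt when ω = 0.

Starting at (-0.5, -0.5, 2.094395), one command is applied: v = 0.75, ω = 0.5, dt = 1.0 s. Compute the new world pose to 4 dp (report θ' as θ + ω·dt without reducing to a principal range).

(-1.0186, 0.0310, 2.5944)

θ' = 2.0944 + 0.5·1.0 = 2.5944
R = v/ω = 0.75/0.5 = 1.5000
x' = -0.5 + 1.5000·(sin 2.5944 − sin 2.0944) = -1.0186
y' = -0.5 − 1.5000·(cos 2.5944 − cos 2.0944) = 0.0310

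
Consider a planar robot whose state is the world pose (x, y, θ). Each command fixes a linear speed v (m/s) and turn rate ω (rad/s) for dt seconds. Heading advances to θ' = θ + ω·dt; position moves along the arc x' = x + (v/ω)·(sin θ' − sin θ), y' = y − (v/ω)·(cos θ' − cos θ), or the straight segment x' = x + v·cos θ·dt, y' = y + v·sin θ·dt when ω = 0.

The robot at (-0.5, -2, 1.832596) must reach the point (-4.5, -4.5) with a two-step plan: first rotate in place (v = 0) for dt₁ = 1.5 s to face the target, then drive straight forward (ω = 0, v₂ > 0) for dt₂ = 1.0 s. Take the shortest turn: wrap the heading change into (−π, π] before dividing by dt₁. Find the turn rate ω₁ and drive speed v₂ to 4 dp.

heading to target = atan2(-4.5−-2, -4.5−-0.5) = -2.5830
Δθ = wrap(-2.5830 − 1.8326) = 1.8676; ω₁ = Δθ/dt₁ = 1.2451
distance = √((-4.5−-0.5)² + (-4.5−-2)²) = 4.7170; v₂ = distance/dt₂ = 4.7170

ω₁ = 1.2451, v₂ = 4.7170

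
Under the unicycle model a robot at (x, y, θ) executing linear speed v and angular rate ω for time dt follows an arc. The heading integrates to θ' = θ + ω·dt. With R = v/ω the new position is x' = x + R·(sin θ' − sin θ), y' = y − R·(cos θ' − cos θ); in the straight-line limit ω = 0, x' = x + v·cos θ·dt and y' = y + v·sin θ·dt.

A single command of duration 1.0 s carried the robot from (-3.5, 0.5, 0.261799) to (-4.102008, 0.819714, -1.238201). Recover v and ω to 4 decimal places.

Δθ = -1.238201 − 0.261799 = -1.500000
ω = Δθ/dt = -1.500000/1.0 = -1.5000
R = Δx/(sin θ' − sin θ) = 0.5000
v = R·ω = 0.5000·-1.5000 = -0.7500

v = -0.7500, ω = -1.5000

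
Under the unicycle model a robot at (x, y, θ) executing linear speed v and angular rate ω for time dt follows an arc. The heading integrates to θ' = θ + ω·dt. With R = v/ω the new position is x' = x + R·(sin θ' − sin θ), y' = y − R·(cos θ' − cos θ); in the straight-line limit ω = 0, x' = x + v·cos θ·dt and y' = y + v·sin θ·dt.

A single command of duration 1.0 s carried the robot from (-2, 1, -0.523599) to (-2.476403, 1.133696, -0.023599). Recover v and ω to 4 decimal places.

v = -0.5000, ω = 0.5000

Δθ = -0.023599 − -0.523599 = 0.500000
ω = Δθ/dt = 0.500000/1.0 = 0.5000
R = Δx/(sin θ' − sin θ) = -1.0000
v = R·ω = -1.0000·0.5000 = -0.5000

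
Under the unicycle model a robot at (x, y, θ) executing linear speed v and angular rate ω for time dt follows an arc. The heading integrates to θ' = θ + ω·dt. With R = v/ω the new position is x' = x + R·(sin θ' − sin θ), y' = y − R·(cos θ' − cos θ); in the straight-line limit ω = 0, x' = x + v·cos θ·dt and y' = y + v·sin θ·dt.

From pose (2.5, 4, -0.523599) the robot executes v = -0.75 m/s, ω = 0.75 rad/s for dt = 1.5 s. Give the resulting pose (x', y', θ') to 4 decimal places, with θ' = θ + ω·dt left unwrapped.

(1.4342, 3.9585, 0.6014)

θ' = -0.5236 + 0.75·1.5 = 0.6014
R = v/ω = -0.75/0.75 = -1.0000
x' = 2.5 + -1.0000·(sin 0.6014 − sin -0.5236) = 1.4342
y' = 4 − -1.0000·(cos 0.6014 − cos -0.5236) = 3.9585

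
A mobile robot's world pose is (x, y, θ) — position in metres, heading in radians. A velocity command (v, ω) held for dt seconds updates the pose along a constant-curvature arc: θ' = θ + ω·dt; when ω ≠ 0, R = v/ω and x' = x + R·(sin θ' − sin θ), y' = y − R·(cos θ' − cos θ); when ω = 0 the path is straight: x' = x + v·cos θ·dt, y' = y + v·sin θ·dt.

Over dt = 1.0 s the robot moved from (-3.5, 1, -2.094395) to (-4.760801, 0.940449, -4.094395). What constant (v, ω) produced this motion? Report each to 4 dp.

v = 1.5000, ω = -2.0000

Δθ = -4.094395 − -2.094395 = -2.000000
ω = Δθ/dt = -2.000000/1.0 = -2.0000
R = Δx/(sin θ' − sin θ) = -0.7500
v = R·ω = -0.7500·-2.0000 = 1.5000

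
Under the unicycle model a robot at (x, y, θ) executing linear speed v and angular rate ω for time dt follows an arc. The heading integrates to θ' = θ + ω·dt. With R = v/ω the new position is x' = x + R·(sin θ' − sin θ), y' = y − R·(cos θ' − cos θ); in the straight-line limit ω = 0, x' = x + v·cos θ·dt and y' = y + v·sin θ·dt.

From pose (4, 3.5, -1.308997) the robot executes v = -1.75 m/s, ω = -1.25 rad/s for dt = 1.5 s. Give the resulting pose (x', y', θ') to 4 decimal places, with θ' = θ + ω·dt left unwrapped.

θ' = -1.3090 + -1.25·1.5 = -3.1840
R = v/ω = -1.75/-1.25 = 1.4000
x' = 4 + 1.4000·(sin -3.1840 − sin -1.3090) = 5.4116
y' = 3.5 − 1.4000·(cos -3.1840 − cos -1.3090) = 5.2611

(5.4116, 5.2611, -3.1840)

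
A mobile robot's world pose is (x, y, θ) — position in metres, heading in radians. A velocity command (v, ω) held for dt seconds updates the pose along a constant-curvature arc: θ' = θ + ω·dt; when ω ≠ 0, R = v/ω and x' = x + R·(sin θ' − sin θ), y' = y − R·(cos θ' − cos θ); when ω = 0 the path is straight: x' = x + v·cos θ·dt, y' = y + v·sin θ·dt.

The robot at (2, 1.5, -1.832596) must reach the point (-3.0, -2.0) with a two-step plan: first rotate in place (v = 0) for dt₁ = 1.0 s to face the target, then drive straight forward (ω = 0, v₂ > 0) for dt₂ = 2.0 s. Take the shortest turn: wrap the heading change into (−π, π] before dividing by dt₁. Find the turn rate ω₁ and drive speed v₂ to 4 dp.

ω₁ = -0.6983, v₂ = 3.0516

heading to target = atan2(-2−1.5, -3−2) = -2.5309
Δθ = wrap(-2.5309 − -1.8326) = -0.6983; ω₁ = Δθ/dt₁ = -0.6983
distance = √((-3−2)² + (-2−1.5)²) = 6.1033; v₂ = distance/dt₂ = 3.0516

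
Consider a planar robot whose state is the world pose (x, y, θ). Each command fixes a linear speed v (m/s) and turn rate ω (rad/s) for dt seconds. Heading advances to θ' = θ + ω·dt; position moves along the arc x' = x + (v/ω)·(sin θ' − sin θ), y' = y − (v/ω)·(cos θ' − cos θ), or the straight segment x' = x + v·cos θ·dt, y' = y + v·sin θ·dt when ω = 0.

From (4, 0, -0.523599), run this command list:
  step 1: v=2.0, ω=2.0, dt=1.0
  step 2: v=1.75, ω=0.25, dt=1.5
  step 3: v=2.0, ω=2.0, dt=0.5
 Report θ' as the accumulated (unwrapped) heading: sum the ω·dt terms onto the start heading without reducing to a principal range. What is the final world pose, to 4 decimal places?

(4.5782, 4.0514, 2.8514)

step 1: θ'=1.4764 (R=1.0000) → pose (5.4955, 0.7718, 1.4764)
step 2: θ'=1.8514 (R=7.0000) → pose (5.2529, 3.3701, 1.8514)
step 3: θ'=2.8514 (R=1.0000) → pose (4.5782, 4.0514, 2.8514)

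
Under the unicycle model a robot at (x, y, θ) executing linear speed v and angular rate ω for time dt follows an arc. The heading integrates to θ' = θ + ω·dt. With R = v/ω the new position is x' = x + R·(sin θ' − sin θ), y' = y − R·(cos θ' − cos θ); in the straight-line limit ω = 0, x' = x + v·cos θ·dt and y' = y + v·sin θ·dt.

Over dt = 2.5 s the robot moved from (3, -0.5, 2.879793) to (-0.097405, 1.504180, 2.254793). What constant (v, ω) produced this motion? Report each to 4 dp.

v = 1.5000, ω = -0.2500

Δθ = 2.254793 − 2.879793 = -0.625000
ω = Δθ/dt = -0.625000/2.5 = -0.2500
R = Δx/(sin θ' − sin θ) = -6.0000
v = R·ω = -6.0000·-0.2500 = 1.5000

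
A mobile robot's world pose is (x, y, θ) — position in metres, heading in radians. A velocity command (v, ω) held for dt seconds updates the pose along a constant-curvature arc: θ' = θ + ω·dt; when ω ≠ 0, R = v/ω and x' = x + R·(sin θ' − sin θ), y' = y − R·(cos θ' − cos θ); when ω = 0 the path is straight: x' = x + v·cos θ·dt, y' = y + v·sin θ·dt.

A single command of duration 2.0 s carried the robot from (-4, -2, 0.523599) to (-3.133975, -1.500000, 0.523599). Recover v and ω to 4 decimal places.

v = 0.5000, ω = 0.0000

Δθ = 0.523599 − 0.523599 = 0.000000
ω = Δθ/dt = 0.000000/2.0 = 0.0000
ω = 0 → v = (Δx·cos θ + Δy·sin θ)/dt = 0.5000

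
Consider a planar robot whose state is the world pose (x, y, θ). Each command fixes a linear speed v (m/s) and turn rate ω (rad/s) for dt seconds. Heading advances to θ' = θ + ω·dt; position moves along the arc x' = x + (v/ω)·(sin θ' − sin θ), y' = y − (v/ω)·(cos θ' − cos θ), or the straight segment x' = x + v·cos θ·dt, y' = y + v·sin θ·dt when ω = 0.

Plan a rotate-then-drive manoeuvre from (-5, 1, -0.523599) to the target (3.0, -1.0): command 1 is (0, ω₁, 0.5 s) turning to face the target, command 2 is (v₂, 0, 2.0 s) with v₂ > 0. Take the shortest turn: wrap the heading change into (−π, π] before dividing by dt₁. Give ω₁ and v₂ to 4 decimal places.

ω₁ = 0.5572, v₂ = 4.1231

heading to target = atan2(-1−1, 3−-5) = -0.2450
Δθ = wrap(-0.2450 − -0.5236) = 0.2786; ω₁ = Δθ/dt₁ = 0.5572
distance = √((3−-5)² + (-1−1)²) = 8.2462; v₂ = distance/dt₂ = 4.1231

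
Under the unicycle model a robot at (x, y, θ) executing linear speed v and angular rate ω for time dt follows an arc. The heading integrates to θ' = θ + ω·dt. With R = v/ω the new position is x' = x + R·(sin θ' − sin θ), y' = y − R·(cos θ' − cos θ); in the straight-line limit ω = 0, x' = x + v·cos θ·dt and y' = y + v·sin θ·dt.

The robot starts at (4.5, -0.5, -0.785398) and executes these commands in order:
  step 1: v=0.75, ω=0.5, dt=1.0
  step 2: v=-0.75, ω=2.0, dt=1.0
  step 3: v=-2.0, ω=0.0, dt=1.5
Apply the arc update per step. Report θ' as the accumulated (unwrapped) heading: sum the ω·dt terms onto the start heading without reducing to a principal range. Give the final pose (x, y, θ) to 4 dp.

(5.0916, -4.2613, 1.7146)

step 1: θ'=-0.2854 (R=1.5000) → pose (5.1384, -0.8787, -0.2854)
step 2: θ'=1.7146 (R=-0.3750) → pose (4.6616, -1.2922, 1.7146)
step 3: θ'=1.7146 (straight) → pose (5.0916, -4.2613, 1.7146)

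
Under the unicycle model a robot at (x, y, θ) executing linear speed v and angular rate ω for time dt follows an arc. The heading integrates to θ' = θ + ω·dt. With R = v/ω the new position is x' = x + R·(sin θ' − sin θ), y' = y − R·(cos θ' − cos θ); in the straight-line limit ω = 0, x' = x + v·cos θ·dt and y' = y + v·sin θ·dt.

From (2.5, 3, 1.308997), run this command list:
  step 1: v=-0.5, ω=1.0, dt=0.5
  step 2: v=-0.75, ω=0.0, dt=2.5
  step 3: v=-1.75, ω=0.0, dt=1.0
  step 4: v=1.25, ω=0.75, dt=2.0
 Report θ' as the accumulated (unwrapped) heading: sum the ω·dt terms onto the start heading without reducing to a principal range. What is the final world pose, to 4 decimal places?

(1.4551, 0.4801, 3.3090)

step 1: θ'=1.8090 (R=-0.5000) → pose (2.4971, 2.7526, 1.8090)
step 2: θ'=1.8090 (straight) → pose (2.9395, 0.9306, 1.8090)
step 3: θ'=1.8090 (straight) → pose (3.3524, -0.7700, 1.8090)
step 4: θ'=3.3090 (R=1.6667) → pose (1.4551, 0.4801, 3.3090)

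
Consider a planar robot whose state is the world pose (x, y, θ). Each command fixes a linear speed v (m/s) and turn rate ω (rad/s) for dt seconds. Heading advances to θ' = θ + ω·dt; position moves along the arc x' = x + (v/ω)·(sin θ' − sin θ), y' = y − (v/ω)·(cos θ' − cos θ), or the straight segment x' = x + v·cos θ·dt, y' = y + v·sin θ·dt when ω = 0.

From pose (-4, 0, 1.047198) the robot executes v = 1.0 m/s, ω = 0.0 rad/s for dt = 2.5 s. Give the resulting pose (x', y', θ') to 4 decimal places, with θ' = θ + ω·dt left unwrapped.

(-2.7500, 2.1651, 1.0472)

θ' = 1.0472 + 0.0·2.5 = 1.0472
ω = 0 → straight: x' = -4 + 1.0·cos(1.0472)·2.5 = -2.7500
y' = 0 + 1.0·sin(1.0472)·2.5 = 2.1651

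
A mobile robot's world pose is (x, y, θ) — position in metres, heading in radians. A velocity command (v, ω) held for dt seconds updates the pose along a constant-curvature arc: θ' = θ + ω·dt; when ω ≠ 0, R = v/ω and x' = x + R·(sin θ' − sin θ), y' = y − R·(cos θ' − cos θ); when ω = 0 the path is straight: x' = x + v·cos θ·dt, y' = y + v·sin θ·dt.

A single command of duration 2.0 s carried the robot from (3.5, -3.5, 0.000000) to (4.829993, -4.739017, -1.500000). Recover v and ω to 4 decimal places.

Δθ = -1.500000 − 0.000000 = -1.500000
ω = Δθ/dt = -1.500000/2.0 = -0.7500
R = Δx/(sin θ' − sin θ) = -1.3333
v = R·ω = -1.3333·-0.7500 = 1.0000

v = 1.0000, ω = -0.7500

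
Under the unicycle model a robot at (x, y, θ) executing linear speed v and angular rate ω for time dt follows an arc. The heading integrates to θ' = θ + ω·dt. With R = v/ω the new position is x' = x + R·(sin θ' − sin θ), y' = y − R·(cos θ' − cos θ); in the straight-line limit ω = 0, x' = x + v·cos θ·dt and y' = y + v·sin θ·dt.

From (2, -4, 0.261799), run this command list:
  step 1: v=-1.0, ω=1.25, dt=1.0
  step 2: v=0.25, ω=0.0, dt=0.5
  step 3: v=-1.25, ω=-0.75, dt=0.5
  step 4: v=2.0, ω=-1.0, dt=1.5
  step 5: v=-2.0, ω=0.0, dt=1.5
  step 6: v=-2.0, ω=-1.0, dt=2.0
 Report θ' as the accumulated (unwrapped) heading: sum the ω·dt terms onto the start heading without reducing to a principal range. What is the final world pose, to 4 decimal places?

step 1: θ'=1.5118 (R=-0.8000) → pose (1.4084, -4.7256, 1.5118)
step 2: θ'=1.5118 (straight) → pose (1.4158, -4.6008, 1.5118)
step 3: θ'=1.1368 (R=1.6667) → pose (1.2642, -5.2034, 1.1368)
step 4: θ'=-0.3632 (R=-2.0000) → pose (3.7893, -4.1748, -0.3632)
step 5: θ'=-0.3632 (straight) → pose (0.9850, -3.1090, -0.3632)
step 6: θ'=-2.3632 (R=2.0000) → pose (0.2913, 0.1846, -2.3632)

(0.2913, 0.1846, -2.3632)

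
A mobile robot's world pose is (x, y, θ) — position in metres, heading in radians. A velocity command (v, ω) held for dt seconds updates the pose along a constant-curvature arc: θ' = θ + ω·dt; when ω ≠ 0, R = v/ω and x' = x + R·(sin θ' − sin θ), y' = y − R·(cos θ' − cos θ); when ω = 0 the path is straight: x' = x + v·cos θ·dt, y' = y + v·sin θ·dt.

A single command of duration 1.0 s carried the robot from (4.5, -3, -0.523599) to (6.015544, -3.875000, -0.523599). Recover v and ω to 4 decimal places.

v = 1.7500, ω = 0.0000

Δθ = -0.523599 − -0.523599 = 0.000000
ω = Δθ/dt = 0.000000/1.0 = 0.0000
ω = 0 → v = (Δx·cos θ + Δy·sin θ)/dt = 1.7500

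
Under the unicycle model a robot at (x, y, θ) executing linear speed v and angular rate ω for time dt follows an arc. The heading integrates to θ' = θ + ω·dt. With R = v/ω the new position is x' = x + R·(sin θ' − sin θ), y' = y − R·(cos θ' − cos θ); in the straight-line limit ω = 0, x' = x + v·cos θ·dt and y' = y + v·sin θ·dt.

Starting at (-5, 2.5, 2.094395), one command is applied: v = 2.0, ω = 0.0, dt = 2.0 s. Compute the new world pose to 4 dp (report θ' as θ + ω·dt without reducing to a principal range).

(-7.0000, 5.9641, 2.0944)

θ' = 2.0944 + 0.0·2.0 = 2.0944
ω = 0 → straight: x' = -5 + 2.0·cos(2.0944)·2.0 = -7.0000
y' = 2.5 + 2.0·sin(2.0944)·2.0 = 5.9641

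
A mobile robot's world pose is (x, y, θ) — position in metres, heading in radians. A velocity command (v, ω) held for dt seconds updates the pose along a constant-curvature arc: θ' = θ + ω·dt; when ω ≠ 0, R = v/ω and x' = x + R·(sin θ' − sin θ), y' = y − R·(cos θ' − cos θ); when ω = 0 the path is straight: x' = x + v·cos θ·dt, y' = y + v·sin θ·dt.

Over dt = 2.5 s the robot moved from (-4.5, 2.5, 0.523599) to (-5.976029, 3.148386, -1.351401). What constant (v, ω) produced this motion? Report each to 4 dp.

v = -0.7500, ω = -0.7500

Δθ = -1.351401 − 0.523599 = -1.875000
ω = Δθ/dt = -1.875000/2.5 = -0.7500
R = Δx/(sin θ' − sin θ) = 1.0000
v = R·ω = 1.0000·-0.7500 = -0.7500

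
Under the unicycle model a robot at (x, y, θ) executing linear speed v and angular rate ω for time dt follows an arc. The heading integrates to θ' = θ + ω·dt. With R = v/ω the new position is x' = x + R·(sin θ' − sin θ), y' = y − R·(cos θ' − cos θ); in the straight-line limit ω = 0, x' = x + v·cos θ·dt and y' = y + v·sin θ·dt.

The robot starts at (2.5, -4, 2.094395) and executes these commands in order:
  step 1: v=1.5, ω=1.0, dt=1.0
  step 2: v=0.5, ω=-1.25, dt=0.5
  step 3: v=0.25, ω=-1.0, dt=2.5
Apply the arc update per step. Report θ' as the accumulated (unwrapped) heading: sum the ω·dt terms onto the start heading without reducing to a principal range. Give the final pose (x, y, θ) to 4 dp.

(1.2048, -2.7196, -0.0306)

step 1: θ'=3.0944 (R=1.5000) → pose (1.2717, -3.2517, 3.0944)
step 2: θ'=2.4694 (R=-0.4000) → pose (1.0415, -3.1651, 2.4694)
step 3: θ'=-0.0306 (R=-0.2500) → pose (1.2048, -2.7196, -0.0306)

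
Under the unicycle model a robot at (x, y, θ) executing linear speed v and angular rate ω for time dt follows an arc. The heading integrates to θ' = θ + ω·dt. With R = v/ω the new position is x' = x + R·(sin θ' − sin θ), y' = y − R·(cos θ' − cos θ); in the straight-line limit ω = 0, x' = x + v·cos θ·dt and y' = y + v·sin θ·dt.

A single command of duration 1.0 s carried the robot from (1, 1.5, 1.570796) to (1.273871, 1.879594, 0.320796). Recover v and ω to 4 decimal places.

v = 0.5000, ω = -1.2500

Δθ = 0.320796 − 1.570796 = -1.250000
ω = Δθ/dt = -1.250000/1.0 = -1.2500
R = −Δy/(cos θ' − cos θ) = -0.4000
v = R·ω = -0.4000·-1.2500 = 0.5000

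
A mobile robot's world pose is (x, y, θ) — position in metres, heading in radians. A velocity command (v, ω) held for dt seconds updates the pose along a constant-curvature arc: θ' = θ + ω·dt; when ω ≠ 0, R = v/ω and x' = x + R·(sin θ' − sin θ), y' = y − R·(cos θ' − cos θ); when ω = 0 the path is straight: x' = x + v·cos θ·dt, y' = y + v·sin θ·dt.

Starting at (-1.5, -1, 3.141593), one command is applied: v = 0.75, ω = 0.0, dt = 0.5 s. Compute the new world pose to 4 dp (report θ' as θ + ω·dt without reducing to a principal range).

(-1.8750, -1.0000, 3.1416)

θ' = 3.1416 + 0.0·0.5 = 3.1416
ω = 0 → straight: x' = -1.5 + 0.75·cos(3.1416)·0.5 = -1.8750
y' = -1 + 0.75·sin(3.1416)·0.5 = -1.0000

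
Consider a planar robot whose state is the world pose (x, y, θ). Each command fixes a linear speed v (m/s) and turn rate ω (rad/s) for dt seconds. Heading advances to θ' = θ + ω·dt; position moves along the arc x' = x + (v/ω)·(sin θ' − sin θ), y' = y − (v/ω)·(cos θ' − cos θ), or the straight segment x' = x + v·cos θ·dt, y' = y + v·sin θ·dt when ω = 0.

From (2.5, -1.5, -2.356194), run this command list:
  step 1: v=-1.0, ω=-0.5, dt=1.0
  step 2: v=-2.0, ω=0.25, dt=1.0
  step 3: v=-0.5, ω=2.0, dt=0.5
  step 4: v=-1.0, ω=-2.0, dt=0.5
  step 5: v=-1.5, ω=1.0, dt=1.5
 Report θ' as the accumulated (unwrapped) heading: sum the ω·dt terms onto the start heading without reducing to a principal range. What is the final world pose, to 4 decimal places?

(6.1229, 2.3815, -1.1062)

step 1: θ'=-2.8562 (R=2.0000) → pose (3.3511, -0.9951, -2.8562)
step 2: θ'=-2.6062 (R=-8.0000) → pose (5.1803, -0.1992, -2.6062)
step 3: θ'=-1.6062 (R=-0.2500) → pose (5.3026, 0.0069, -1.6062)
step 4: θ'=-2.6062 (R=0.5000) → pose (5.5472, 0.4193, -2.6062)
step 5: θ'=-1.1062 (R=-1.5000) → pose (6.1229, 2.3815, -1.1062)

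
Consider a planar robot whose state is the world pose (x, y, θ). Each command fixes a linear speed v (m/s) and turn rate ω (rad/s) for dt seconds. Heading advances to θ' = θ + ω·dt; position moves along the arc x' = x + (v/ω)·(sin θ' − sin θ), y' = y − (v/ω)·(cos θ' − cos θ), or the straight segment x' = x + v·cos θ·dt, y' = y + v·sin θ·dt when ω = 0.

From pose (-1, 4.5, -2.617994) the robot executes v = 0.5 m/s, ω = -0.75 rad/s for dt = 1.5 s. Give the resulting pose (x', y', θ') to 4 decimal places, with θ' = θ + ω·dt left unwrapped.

(-1.7105, 4.5277, -3.7430)

θ' = -2.6180 + -0.75·1.5 = -3.7430
R = v/ω = 0.5/-0.75 = -0.6667
x' = -1 + -0.6667·(sin -3.7430 − sin -2.6180) = -1.7105
y' = 4.5 − -0.6667·(cos -3.7430 − cos -2.6180) = 4.5277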